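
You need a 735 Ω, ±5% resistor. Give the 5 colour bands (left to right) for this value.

violet, orange, green, black, gold

735 Ω = 735 × 10^0.
7 → violet
3 → orange
5 → green
Multiplier 10^0 → black.
±5% tolerance → gold.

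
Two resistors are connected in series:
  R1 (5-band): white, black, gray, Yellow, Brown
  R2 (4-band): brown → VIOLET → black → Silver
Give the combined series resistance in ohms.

9080017 Ω

R1: white, black, grey → 908; yellow ×10^4 → 9080000 Ω.
R2: brown, violet → 17; black ×1 → 17 Ω.
Series: 9080000 + 17 = 9080017 Ω.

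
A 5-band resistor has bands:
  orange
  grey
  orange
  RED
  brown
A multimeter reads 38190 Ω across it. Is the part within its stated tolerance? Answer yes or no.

Orange → 3 (first significant figure)
Grey → 8 (second significant figure)
Orange → 3 (third significant figure)
Red → ×10^2 multiplier
Brown → ±1% tolerance
383 × 100 = 38300 Ω
Allowed range: 37917 Ω to 38683 Ω.
38190 Ω lies inside that range.

yes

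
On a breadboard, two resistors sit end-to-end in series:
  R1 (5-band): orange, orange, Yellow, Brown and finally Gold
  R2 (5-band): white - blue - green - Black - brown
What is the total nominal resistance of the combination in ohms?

R1: orange, orange, yellow → 334; brown ×10 → 3340 Ω.
R2: white, blue, green → 965; black ×1 → 965 Ω.
Series: 3340 + 965 = 4305 Ω.

4305 Ω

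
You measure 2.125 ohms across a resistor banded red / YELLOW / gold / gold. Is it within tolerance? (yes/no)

no

Red → 2 (first significant figure)
Yellow → 4 (second significant figure)
Gold → ×0.1 multiplier
Gold → ±5% tolerance
24 × 0.1 = 2.4 Ω
Allowed range: 2.28 Ω to 2.52 Ω.
2.125 ohms lies outside that range.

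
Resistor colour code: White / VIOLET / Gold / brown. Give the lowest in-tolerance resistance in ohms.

9.603 Ω

White → 9 (first significant figure)
Violet → 7 (second significant figure)
Gold → ×0.1 multiplier
Brown → ±1% tolerance
97 × 0.1 = 9.7 Ω
Lowest = 9.7 × (1 − 1/100) = 9.603 Ω.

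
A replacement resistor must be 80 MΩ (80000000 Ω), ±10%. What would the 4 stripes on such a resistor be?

80000000 Ω = 80 × 10^6.
8 → grey
0 → black
Multiplier 10^6 → blue.
±10% tolerance → silver.

grey, black, blue, silver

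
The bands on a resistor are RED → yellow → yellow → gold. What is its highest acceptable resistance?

Red → 2 (first significant figure)
Yellow → 4 (second significant figure)
Yellow → ×10^4 multiplier
Gold → ±5% tolerance
24 × 10000 = 240000 Ω
Highest = 240000 × (1 + 5/100) = 252000 Ω.

252000 Ω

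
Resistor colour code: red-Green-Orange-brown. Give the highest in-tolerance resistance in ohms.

25250 Ω

Red → 2 (first significant figure)
Green → 5 (second significant figure)
Orange → ×10^3 multiplier
Brown → ±1% tolerance
25 × 1000 = 25000 Ω
Highest = 25000 × (1 + 1/100) = 25250 Ω.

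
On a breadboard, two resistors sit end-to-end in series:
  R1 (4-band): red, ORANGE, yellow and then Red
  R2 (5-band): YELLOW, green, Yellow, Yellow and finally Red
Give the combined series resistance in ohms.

R1: red, orange → 23; yellow ×10^4 → 230000 Ω.
R2: yellow, green, yellow → 454; yellow ×10^4 → 4540000 Ω.
Series: 230000 + 4540000 = 4770000 Ω.

4770000 Ω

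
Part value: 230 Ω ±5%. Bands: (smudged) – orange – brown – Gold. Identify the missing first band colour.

red

230 Ω = 23 × 10^1.
The first band gives digit 2 of the significand, and 2 is red.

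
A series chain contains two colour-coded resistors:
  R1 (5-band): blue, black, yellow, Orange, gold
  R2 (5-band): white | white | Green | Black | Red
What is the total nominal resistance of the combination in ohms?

R1: blue, black, yellow → 604; orange ×10^3 → 604000 Ω.
R2: white, white, green → 995; black ×1 → 995 Ω.
Series: 604000 + 995 = 604995 Ω.

604995 Ω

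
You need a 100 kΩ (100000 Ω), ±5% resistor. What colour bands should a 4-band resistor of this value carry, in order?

100000 Ω = 10 × 10^4.
1 → brown
0 → black
Multiplier 10^4 → yellow.
±5% tolerance → gold.

brown, black, yellow, gold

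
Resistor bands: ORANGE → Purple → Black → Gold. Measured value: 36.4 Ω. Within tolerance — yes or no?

yes

Orange → 3 (first significant figure)
Violet → 7 (second significant figure)
Black → ×1 multiplier
Gold → ±5% tolerance
37 × 1 = 37 Ω
Allowed range: 35.15 Ω to 38.85 Ω.
36.4 Ω lies inside that range.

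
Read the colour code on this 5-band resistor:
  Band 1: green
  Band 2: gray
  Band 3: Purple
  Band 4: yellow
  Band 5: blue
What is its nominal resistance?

Green → 5 (first significant figure)
Grey → 8 (second significant figure)
Violet → 7 (third significant figure)
Yellow → ×10^4 multiplier
587 × 10000 = 5870000 Ω

5870000 Ω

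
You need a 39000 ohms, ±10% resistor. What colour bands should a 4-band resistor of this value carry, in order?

39000 Ω = 39 × 10^3.
3 → orange
9 → white
Multiplier 10^3 → orange.
±10% tolerance → silver.

orange, white, orange, silver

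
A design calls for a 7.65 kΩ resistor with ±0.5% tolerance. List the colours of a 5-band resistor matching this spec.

violet, blue, green, brown, green

7650 Ω = 765 × 10^1.
7 → violet
6 → blue
5 → green
Multiplier 10^1 → brown.
±0.5% tolerance → green.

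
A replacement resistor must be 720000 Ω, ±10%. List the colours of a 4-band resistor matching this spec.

violet, red, yellow, silver

720000 Ω = 72 × 10^4.
7 → violet
2 → red
Multiplier 10^4 → yellow.
±10% tolerance → silver.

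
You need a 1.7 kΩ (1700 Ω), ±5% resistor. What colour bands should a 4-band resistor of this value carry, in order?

brown, violet, red, gold

1700 Ω = 17 × 10^2.
1 → brown
7 → violet
Multiplier 10^2 → red.
±5% tolerance → gold.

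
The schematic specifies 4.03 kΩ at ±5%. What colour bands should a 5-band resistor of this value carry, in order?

4030 Ω = 403 × 10^1.
4 → yellow
0 → black
3 → orange
Multiplier 10^1 → brown.
±5% tolerance → gold.

yellow, black, orange, brown, gold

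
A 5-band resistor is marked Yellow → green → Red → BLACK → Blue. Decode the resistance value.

452 Ω

Yellow → 4 (first significant figure)
Green → 5 (second significant figure)
Red → 2 (third significant figure)
Black → ×1 multiplier
452 × 1 = 452 Ω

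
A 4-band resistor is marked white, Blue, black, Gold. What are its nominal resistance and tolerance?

White → 9 (first significant figure)
Blue → 6 (second significant figure)
Black → ×1 multiplier
Gold → ±5% tolerance
96 × 1 = 96 Ω

96 Ω ±5%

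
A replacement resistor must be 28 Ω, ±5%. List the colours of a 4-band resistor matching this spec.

red, grey, black, gold

28 Ω = 28 × 10^0.
2 → red
8 → grey
Multiplier 10^0 → black.
±5% tolerance → gold.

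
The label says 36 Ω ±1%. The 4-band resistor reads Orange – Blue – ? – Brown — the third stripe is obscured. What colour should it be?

black

36 Ω = 36 × 10^0.
The third band is the multiplier, 10^0, which is black.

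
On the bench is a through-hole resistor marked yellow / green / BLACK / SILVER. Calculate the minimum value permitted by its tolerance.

Yellow → 4 (first significant figure)
Green → 5 (second significant figure)
Black → ×1 multiplier
Silver → ±10% tolerance
45 × 1 = 45 Ω
Minimum = 45 × (1 − 10/100) = 40.5 Ω.

40.5 Ω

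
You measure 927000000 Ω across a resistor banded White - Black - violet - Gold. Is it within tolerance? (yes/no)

yes

White → 9 (first significant figure)
Black → 0 (second significant figure)
Violet → ×10^7 multiplier
Gold → ±5% tolerance
90 × 10000000 = 900000000 Ω
Allowed range: 855000000 Ω to 945000000 Ω.
927000000 Ω lies inside that range.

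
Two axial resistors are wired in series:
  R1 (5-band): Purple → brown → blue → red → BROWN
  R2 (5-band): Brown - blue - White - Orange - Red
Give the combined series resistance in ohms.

R1: violet, brown, blue → 716; red ×10^2 → 71600 Ω.
R2: brown, blue, white → 169; orange ×10^3 → 169000 Ω.
Series: 71600 + 169000 = 240600 Ω.

240600 Ω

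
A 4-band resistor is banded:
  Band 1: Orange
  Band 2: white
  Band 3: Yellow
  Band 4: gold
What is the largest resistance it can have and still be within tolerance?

Orange → 3 (first significant figure)
White → 9 (second significant figure)
Yellow → ×10^4 multiplier
Gold → ±5% tolerance
39 × 10000 = 390000 Ω
Largest = 390000 × (1 + 5/100) = 409500 Ω.

409500 Ω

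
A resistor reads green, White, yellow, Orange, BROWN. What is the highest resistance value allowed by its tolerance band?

Green → 5 (first significant figure)
White → 9 (second significant figure)
Yellow → 4 (third significant figure)
Orange → ×10^3 multiplier
Brown → ±1% tolerance
594 × 1000 = 594000 Ω
Highest = 594000 × (1 + 1/100) = 599940 Ω.

599940 Ω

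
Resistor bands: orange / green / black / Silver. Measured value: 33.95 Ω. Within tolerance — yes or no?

Orange → 3 (first significant figure)
Green → 5 (second significant figure)
Black → ×1 multiplier
Silver → ±10% tolerance
35 × 1 = 35 Ω
Allowed range: 31.5 Ω to 38.5 Ω.
33.95 Ω lies inside that range.

yes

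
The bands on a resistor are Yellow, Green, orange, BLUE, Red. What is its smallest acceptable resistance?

Yellow → 4 (first significant figure)
Green → 5 (second significant figure)
Orange → 3 (third significant figure)
Blue → ×10^6 multiplier
Red → ±2% tolerance
453 × 1000000 = 453000000 Ω
Smallest = 453000000 × (1 − 2/100) = 443940000 Ω.

443940000 Ω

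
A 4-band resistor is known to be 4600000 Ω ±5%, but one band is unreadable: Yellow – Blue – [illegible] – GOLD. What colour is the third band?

green

4600000 Ω = 46 × 10^5.
The third band is the multiplier, 10^5, which is green.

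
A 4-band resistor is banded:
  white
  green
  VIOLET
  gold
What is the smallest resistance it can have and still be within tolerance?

White → 9 (first significant figure)
Green → 5 (second significant figure)
Violet → ×10^7 multiplier
Gold → ±5% tolerance
95 × 10000000 = 950000000 Ω
Smallest = 950000000 × (1 − 5/100) = 902500000 Ω.

902500000 Ω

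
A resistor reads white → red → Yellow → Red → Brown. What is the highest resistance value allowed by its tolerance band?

93324 Ω

White → 9 (first significant figure)
Red → 2 (second significant figure)
Yellow → 4 (third significant figure)
Red → ×10^2 multiplier
Brown → ±1% tolerance
924 × 100 = 92400 Ω
Highest = 92400 × (1 + 1/100) = 93324 Ω.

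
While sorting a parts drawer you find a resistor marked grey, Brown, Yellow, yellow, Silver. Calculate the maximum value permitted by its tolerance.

8954000 Ω

Grey → 8 (first significant figure)
Brown → 1 (second significant figure)
Yellow → 4 (third significant figure)
Yellow → ×10^4 multiplier
Silver → ±10% tolerance
814 × 10000 = 8140000 Ω
Maximum = 8140000 × (1 + 10/100) = 8954000 Ω.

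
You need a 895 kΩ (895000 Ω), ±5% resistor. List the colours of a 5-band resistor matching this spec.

895000 Ω = 895 × 10^3.
8 → grey
9 → white
5 → green
Multiplier 10^3 → orange.
±5% tolerance → gold.

grey, white, green, orange, gold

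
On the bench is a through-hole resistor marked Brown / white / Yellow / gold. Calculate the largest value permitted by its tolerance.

Brown → 1 (first significant figure)
White → 9 (second significant figure)
Yellow → ×10^4 multiplier
Gold → ±5% tolerance
19 × 10000 = 190000 Ω
Largest = 190000 × (1 + 5/100) = 199500 Ω.

199500 Ω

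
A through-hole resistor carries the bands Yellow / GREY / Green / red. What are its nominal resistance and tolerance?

Yellow → 4 (first significant figure)
Grey → 8 (second significant figure)
Green → ×10^5 multiplier
Red → ±2% tolerance
48 × 100000 = 4800000 Ω

4800000 Ω ±2%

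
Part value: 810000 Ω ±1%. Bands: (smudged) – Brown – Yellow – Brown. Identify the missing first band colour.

810000 Ω = 81 × 10^4.
The first band gives digit 8 of the significand, and 8 is grey.

grey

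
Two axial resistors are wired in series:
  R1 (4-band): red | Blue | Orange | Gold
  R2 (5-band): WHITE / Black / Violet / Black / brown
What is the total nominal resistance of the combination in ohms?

26907 Ω

R1: red, blue → 26; orange ×10^3 → 26000 Ω.
R2: white, black, violet → 907; black ×1 → 907 Ω.
Series: 26000 + 907 = 26907 Ω.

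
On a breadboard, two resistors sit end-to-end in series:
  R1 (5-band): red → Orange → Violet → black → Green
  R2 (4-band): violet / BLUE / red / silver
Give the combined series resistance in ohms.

R1: red, orange, violet → 237; black ×1 → 237 Ω.
R2: violet, blue → 76; red ×10^2 → 7600 Ω.
Series: 237 + 7600 = 7837 Ω.

7837 Ω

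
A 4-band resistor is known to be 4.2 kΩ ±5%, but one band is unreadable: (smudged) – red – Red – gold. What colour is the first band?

yellow

4200 Ω = 42 × 10^2.
The first band gives digit 4 of the significand, and 4 is yellow.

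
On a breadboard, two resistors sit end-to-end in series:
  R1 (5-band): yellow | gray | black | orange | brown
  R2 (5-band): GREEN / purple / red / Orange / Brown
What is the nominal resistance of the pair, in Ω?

R1: yellow, grey, black → 480; orange ×10^3 → 480000 Ω.
R2: green, violet, red → 572; orange ×10^3 → 572000 Ω.
Series: 480000 + 572000 = 1052000 Ω.

1052000 Ω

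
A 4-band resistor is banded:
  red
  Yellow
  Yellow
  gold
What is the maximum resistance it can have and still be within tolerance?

252000 Ω

Red → 2 (first significant figure)
Yellow → 4 (second significant figure)
Yellow → ×10^4 multiplier
Gold → ±5% tolerance
24 × 10000 = 240000 Ω
Maximum = 240000 × (1 + 5/100) = 252000 Ω.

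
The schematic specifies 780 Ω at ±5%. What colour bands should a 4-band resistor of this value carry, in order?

violet, grey, brown, gold

780 Ω = 78 × 10^1.
7 → violet
8 → grey
Multiplier 10^1 → brown.
±5% tolerance → gold.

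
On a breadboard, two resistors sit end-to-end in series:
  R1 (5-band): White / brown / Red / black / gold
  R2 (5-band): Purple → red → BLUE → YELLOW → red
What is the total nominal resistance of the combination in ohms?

R1: white, brown, red → 912; black ×1 → 912 Ω.
R2: violet, red, blue → 726; yellow ×10^4 → 7260000 Ω.
Series: 912 + 7260000 = 7260912 Ω.

7260912 Ω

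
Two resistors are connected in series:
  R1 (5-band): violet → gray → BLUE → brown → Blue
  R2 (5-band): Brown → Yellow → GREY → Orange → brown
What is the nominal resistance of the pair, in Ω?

R1: violet, grey, blue → 786; brown ×10 → 7860 Ω.
R2: brown, yellow, grey → 148; orange ×10^3 → 148000 Ω.
Series: 7860 + 148000 = 155860 Ω.

155860 Ω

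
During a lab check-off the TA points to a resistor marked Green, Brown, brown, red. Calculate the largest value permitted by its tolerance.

520.2 Ω

Green → 5 (first significant figure)
Brown → 1 (second significant figure)
Brown → ×10 multiplier
Red → ±2% tolerance
51 × 10 = 510 Ω
Largest = 510 × (1 + 2/100) = 520.2 Ω.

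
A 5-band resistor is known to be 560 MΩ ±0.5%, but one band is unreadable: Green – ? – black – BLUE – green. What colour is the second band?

560000000 Ω = 560 × 10^6.
The second band gives digit 6 of the significand, and 6 is blue.

blue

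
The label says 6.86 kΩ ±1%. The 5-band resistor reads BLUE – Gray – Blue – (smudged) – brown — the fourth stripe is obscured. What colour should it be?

6860 Ω = 686 × 10^1.
The fourth band is the multiplier, 10^1, which is brown.

brown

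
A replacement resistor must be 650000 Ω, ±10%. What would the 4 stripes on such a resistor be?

650000 Ω = 65 × 10^4.
6 → blue
5 → green
Multiplier 10^4 → yellow.
±10% tolerance → silver.

blue, green, yellow, silver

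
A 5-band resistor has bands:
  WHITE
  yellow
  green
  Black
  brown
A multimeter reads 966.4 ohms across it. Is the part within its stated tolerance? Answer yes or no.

no

White → 9 (first significant figure)
Yellow → 4 (second significant figure)
Green → 5 (third significant figure)
Black → ×1 multiplier
Brown → ±1% tolerance
945 × 1 = 945 Ω
Allowed range: 935.55 Ω to 954.45 Ω.
966.4 ohms lies outside that range.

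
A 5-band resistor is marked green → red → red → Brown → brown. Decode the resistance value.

5220 Ω

Green → 5 (first significant figure)
Red → 2 (second significant figure)
Red → 2 (third significant figure)
Brown → ×10 multiplier
522 × 10 = 5220 Ω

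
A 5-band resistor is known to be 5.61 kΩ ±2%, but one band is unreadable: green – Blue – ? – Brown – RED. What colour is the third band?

5610 Ω = 561 × 10^1.
The third band gives digit 1 of the significand, and 1 is brown.

brown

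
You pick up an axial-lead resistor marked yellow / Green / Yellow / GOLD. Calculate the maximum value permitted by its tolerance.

Yellow → 4 (first significant figure)
Green → 5 (second significant figure)
Yellow → ×10^4 multiplier
Gold → ±5% tolerance
45 × 10000 = 450000 Ω
Maximum = 450000 × (1 + 5/100) = 472500 Ω.

472500 Ω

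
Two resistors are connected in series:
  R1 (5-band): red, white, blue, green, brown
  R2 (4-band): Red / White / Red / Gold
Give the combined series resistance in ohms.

29602900 Ω

R1: red, white, blue → 296; green ×10^5 → 29600000 Ω.
R2: red, white → 29; red ×10^2 → 2900 Ω.
Series: 29600000 + 2900 = 29602900 Ω.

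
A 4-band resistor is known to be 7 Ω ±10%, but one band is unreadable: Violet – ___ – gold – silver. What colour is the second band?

7 Ω = 70 × 10^-1.
The second band gives digit 0 of the significand, and 0 is black.

black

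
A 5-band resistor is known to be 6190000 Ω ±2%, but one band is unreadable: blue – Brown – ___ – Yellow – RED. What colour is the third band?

white

6190000 Ω = 619 × 10^4.
The third band gives digit 9 of the significand, and 9 is white.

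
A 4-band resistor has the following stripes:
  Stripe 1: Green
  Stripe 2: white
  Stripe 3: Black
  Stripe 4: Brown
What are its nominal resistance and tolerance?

Green → 5 (first significant figure)
White → 9 (second significant figure)
Black → ×1 multiplier
Brown → ±1% tolerance
59 × 1 = 59 Ω

59 Ω ±1%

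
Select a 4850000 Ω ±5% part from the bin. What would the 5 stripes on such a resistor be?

4850000 Ω = 485 × 10^4.
4 → yellow
8 → grey
5 → green
Multiplier 10^4 → yellow.
±5% tolerance → gold.

yellow, grey, green, yellow, gold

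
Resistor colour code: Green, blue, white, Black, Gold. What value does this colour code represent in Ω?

569 Ω

Green → 5 (first significant figure)
Blue → 6 (second significant figure)
White → 9 (third significant figure)
Black → ×1 multiplier
569 × 1 = 569 Ω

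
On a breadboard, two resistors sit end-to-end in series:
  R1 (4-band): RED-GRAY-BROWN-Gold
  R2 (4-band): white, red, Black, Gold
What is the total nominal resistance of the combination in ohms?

R1: red, grey → 28; brown ×10 → 280 Ω.
R2: white, red → 92; black ×1 → 92 Ω.
Series: 280 + 92 = 372 Ω.

372 Ω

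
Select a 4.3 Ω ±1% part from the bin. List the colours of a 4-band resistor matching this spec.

4.3 Ω = 43 × 10^-1.
4 → yellow
3 → orange
Multiplier 10^-1 → gold.
±1% tolerance → brown.

yellow, orange, gold, brown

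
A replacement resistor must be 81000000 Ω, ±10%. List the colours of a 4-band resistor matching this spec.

grey, brown, blue, silver

81000000 Ω = 81 × 10^6.
8 → grey
1 → brown
Multiplier 10^6 → blue.
±10% tolerance → silver.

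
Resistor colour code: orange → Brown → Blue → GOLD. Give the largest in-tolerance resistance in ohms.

Orange → 3 (first significant figure)
Brown → 1 (second significant figure)
Blue → ×10^6 multiplier
Gold → ±5% tolerance
31 × 1000000 = 31000000 Ω
Largest = 31000000 × (1 + 5/100) = 32550000 Ω.

32550000 Ω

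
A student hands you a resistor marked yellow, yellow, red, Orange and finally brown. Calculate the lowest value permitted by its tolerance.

437580 Ω

Yellow → 4 (first significant figure)
Yellow → 4 (second significant figure)
Red → 2 (third significant figure)
Orange → ×10^3 multiplier
Brown → ±1% tolerance
442 × 1000 = 442000 Ω
Lowest = 442000 × (1 − 1/100) = 437580 Ω.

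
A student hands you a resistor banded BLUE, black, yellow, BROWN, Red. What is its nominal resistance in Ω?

6040 Ω

Blue → 6 (first significant figure)
Black → 0 (second significant figure)
Yellow → 4 (third significant figure)
Brown → ×10 multiplier
604 × 10 = 6040 Ω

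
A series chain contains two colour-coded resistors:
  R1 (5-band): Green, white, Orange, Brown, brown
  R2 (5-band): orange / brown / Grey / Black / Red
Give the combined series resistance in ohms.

R1: green, white, orange → 593; brown ×10 → 5930 Ω.
R2: orange, brown, grey → 318; black ×1 → 318 Ω.
Series: 5930 + 318 = 6248 Ω.

6248 Ω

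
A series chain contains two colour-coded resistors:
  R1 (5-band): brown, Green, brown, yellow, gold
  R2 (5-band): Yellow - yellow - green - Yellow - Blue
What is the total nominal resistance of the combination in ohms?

5960000 Ω

R1: brown, green, brown → 151; yellow ×10^4 → 1510000 Ω.
R2: yellow, yellow, green → 445; yellow ×10^4 → 4450000 Ω.
Series: 1510000 + 4450000 = 5960000 Ω.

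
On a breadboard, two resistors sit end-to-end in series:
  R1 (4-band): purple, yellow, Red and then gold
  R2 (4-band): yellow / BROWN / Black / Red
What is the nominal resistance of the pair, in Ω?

7441 Ω

R1: violet, yellow → 74; red ×10^2 → 7400 Ω.
R2: yellow, brown → 41; black ×1 → 41 Ω.
Series: 7400 + 41 = 7441 Ω.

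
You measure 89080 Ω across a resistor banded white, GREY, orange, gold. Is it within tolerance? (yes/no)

no

White → 9 (first significant figure)
Grey → 8 (second significant figure)
Orange → ×10^3 multiplier
Gold → ±5% tolerance
98 × 1000 = 98000 Ω
Allowed range: 93100 Ω to 102900 Ω.
89080 Ω lies outside that range.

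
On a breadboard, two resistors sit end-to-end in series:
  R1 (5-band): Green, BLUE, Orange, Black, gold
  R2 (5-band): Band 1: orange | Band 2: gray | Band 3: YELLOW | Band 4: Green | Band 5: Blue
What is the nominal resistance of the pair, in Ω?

R1: green, blue, orange → 563; black ×1 → 563 Ω.
R2: orange, grey, yellow → 384; green ×10^5 → 38400000 Ω.
Series: 563 + 38400000 = 38400563 Ω.

38400563 Ω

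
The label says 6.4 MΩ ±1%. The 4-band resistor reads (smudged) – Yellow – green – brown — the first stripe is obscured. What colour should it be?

blue

6400000 Ω = 64 × 10^5.
The first band gives digit 6 of the significand, and 6 is blue.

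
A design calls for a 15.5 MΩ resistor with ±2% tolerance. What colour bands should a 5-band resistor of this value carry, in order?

brown, green, green, green, red

15500000 Ω = 155 × 10^5.
1 → brown
5 → green
5 → green
Multiplier 10^5 → green.
±2% tolerance → red.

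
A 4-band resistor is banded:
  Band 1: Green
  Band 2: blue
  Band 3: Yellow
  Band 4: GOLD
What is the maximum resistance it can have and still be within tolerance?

588000 Ω

Green → 5 (first significant figure)
Blue → 6 (second significant figure)
Yellow → ×10^4 multiplier
Gold → ±5% tolerance
56 × 10000 = 560000 Ω
Maximum = 560000 × (1 + 5/100) = 588000 Ω.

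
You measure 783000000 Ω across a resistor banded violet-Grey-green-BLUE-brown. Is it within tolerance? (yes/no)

yes

Violet → 7 (first significant figure)
Grey → 8 (second significant figure)
Green → 5 (third significant figure)
Blue → ×10^6 multiplier
Brown → ±1% tolerance
785 × 1000000 = 785000000 Ω
Allowed range: 777150000 Ω to 792850000 Ω.
783000000 Ω lies inside that range.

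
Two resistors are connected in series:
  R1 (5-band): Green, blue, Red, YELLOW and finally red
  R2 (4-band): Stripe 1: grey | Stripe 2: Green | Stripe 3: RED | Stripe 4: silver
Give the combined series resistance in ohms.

R1: green, blue, red → 562; yellow ×10^4 → 5620000 Ω.
R2: grey, green → 85; red ×10^2 → 8500 Ω.
Series: 5620000 + 8500 = 5628500 Ω.

5628500 Ω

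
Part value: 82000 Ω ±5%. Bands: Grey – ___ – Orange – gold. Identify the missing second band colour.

82000 Ω = 82 × 10^3.
The second band gives digit 2 of the significand, and 2 is red.

red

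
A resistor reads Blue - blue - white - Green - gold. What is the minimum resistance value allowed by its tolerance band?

63555000 Ω

Blue → 6 (first significant figure)
Blue → 6 (second significant figure)
White → 9 (third significant figure)
Green → ×10^5 multiplier
Gold → ±5% tolerance
669 × 100000 = 66900000 Ω
Minimum = 66900000 × (1 − 5/100) = 63555000 Ω.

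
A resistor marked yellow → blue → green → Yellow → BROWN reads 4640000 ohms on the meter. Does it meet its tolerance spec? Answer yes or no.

Yellow → 4 (first significant figure)
Blue → 6 (second significant figure)
Green → 5 (third significant figure)
Yellow → ×10^4 multiplier
Brown → ±1% tolerance
465 × 10000 = 4650000 Ω
Allowed range: 4603500 Ω to 4696500 Ω.
4640000 ohms lies inside that range.

yes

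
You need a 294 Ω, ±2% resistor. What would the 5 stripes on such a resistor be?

red, white, yellow, black, red

294 Ω = 294 × 10^0.
2 → red
9 → white
4 → yellow
Multiplier 10^0 → black.
±2% tolerance → red.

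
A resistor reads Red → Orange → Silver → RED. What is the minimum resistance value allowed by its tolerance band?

0.2254 Ω

Red → 2 (first significant figure)
Orange → 3 (second significant figure)
Silver → ×0.01 multiplier
Red → ±2% tolerance
23 × 0.01 = 0.23 Ω
Minimum = 0.23 × (1 − 2/100) = 0.2254 Ω.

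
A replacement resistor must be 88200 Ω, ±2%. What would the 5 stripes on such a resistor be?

88200 Ω = 882 × 10^2.
8 → grey
8 → grey
2 → red
Multiplier 10^2 → red.
±2% tolerance → red.

grey, grey, red, red, red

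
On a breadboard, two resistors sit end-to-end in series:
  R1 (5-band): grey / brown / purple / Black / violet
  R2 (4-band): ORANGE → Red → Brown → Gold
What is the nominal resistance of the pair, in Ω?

R1: grey, brown, violet → 817; black ×1 → 817 Ω.
R2: orange, red → 32; brown ×10 → 320 Ω.
Series: 817 + 320 = 1137 Ω.

1137 Ω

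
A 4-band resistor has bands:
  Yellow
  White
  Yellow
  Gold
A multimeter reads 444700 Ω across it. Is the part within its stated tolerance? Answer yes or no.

Yellow → 4 (first significant figure)
White → 9 (second significant figure)
Yellow → ×10^4 multiplier
Gold → ±5% tolerance
49 × 10000 = 490000 Ω
Allowed range: 465500 Ω to 514500 Ω.
444700 Ω lies outside that range.

no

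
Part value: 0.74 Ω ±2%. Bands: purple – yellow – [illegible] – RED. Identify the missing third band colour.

silver

0.74 Ω = 74 × 10^-2.
The third band is the multiplier, 10^-2, which is silver.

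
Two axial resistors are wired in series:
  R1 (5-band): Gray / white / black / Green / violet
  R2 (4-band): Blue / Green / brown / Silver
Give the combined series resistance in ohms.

R1: grey, white, black → 890; green ×10^5 → 89000000 Ω.
R2: blue, green → 65; brown ×10 → 650 Ω.
Series: 89000000 + 650 = 89000650 Ω.

89000650 Ω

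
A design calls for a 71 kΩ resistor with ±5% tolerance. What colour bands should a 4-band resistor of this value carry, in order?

violet, brown, orange, gold

71000 Ω = 71 × 10^3.
7 → violet
1 → brown
Multiplier 10^3 → orange.
±5% tolerance → gold.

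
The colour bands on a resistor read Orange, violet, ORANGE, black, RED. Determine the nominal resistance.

373 Ω

Orange → 3 (first significant figure)
Violet → 7 (second significant figure)
Orange → 3 (third significant figure)
Black → ×1 multiplier
373 × 1 = 373 Ω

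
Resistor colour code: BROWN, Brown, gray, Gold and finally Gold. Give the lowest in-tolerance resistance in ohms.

Brown → 1 (first significant figure)
Brown → 1 (second significant figure)
Grey → 8 (third significant figure)
Gold → ×0.1 multiplier
Gold → ±5% tolerance
118 × 0.1 = 11.8 Ω
Lowest = 11.8 × (1 − 5/100) = 11.21 Ω.

11.21 Ω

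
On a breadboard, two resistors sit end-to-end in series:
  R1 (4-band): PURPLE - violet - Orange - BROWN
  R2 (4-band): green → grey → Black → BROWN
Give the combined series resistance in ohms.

R1: violet, violet → 77; orange ×10^3 → 77000 Ω.
R2: green, grey → 58; black ×1 → 58 Ω.
Series: 77000 + 58 = 77058 Ω.

77058 Ω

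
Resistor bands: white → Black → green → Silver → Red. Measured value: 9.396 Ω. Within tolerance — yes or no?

White → 9 (first significant figure)
Black → 0 (second significant figure)
Green → 5 (third significant figure)
Silver → ×0.01 multiplier
Red → ±2% tolerance
905 × 0.01 = 9.05 Ω
Allowed range: 8.869 Ω to 9.231 Ω.
9.396 Ω lies outside that range.

no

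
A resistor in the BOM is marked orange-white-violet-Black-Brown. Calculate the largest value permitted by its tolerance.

Orange → 3 (first significant figure)
White → 9 (second significant figure)
Violet → 7 (third significant figure)
Black → ×1 multiplier
Brown → ±1% tolerance
397 × 1 = 397 Ω
Largest = 397 × (1 + 1/100) = 400.97 Ω.

400.97 Ω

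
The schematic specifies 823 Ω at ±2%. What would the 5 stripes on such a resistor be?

grey, red, orange, black, red

823 Ω = 823 × 10^0.
8 → grey
2 → red
3 → orange
Multiplier 10^0 → black.
±2% tolerance → red.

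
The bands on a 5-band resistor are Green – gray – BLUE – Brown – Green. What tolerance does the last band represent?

The last band, green, is the tolerance band.
Green corresponds to ±0.5%.

±0.5%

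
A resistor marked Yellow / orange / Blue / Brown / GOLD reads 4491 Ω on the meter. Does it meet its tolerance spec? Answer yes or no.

Yellow → 4 (first significant figure)
Orange → 3 (second significant figure)
Blue → 6 (third significant figure)
Brown → ×10 multiplier
Gold → ±5% tolerance
436 × 10 = 4360 Ω
Allowed range: 4142 Ω to 4578 Ω.
4491 Ω lies inside that range.

yes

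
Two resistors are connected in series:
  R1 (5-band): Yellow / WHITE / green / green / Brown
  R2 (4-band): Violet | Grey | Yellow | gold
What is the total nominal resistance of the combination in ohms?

50280000 Ω

R1: yellow, white, green → 495; green ×10^5 → 49500000 Ω.
R2: violet, grey → 78; yellow ×10^4 → 780000 Ω.
Series: 49500000 + 780000 = 50280000 Ω.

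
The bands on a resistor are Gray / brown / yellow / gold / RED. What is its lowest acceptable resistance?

79.772 Ω

Grey → 8 (first significant figure)
Brown → 1 (second significant figure)
Yellow → 4 (third significant figure)
Gold → ×0.1 multiplier
Red → ±2% tolerance
814 × 0.1 = 81.4 Ω
Lowest = 81.4 × (1 − 2/100) = 79.772 Ω.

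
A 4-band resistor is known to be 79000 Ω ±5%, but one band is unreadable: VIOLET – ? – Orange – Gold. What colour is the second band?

white

79000 Ω = 79 × 10^3.
The second band gives digit 9 of the significand, and 9 is white.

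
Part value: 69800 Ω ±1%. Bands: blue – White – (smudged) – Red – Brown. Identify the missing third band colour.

grey

69800 Ω = 698 × 10^2.
The third band gives digit 8 of the significand, and 8 is grey.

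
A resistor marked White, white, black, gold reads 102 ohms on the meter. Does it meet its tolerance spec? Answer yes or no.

White → 9 (first significant figure)
White → 9 (second significant figure)
Black → ×1 multiplier
Gold → ±5% tolerance
99 × 1 = 99 Ω
Allowed range: 94.05 Ω to 103.95 Ω.
102 ohms lies inside that range.

yes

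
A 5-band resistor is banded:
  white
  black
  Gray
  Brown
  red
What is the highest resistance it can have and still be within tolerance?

White → 9 (first significant figure)
Black → 0 (second significant figure)
Grey → 8 (third significant figure)
Brown → ×10 multiplier
Red → ±2% tolerance
908 × 10 = 9080 Ω
Highest = 9080 × (1 + 2/100) = 9261.6 Ω.

9261.6 Ω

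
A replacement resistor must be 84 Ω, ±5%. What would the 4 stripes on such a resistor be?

grey, yellow, black, gold

84 Ω = 84 × 10^0.
8 → grey
4 → yellow
Multiplier 10^0 → black.
±5% tolerance → gold.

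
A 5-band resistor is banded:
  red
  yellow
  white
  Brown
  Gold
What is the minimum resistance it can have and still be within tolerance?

Red → 2 (first significant figure)
Yellow → 4 (second significant figure)
White → 9 (third significant figure)
Brown → ×10 multiplier
Gold → ±5% tolerance
249 × 10 = 2490 Ω
Minimum = 2490 × (1 − 5/100) = 2365.5 Ω.

2365.5 Ω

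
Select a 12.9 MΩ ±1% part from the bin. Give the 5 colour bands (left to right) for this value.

12900000 Ω = 129 × 10^5.
1 → brown
2 → red
9 → white
Multiplier 10^5 → green.
±1% tolerance → brown.

brown, red, white, green, brown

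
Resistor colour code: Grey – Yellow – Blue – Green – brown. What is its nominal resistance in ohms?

Grey → 8 (first significant figure)
Yellow → 4 (second significant figure)
Blue → 6 (third significant figure)
Green → ×10^5 multiplier
846 × 100000 = 84600000 Ω

84600000 Ω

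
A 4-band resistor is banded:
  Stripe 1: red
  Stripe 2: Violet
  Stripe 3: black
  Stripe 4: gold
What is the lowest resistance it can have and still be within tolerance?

Red → 2 (first significant figure)
Violet → 7 (second significant figure)
Black → ×1 multiplier
Gold → ±5% tolerance
27 × 1 = 27 Ω
Lowest = 27 × (1 − 5/100) = 25.65 Ω.

25.65 Ω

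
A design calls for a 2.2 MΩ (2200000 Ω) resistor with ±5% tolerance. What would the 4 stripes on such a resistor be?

2200000 Ω = 22 × 10^5.
2 → red
2 → red
Multiplier 10^5 → green.
±5% tolerance → gold.

red, red, green, gold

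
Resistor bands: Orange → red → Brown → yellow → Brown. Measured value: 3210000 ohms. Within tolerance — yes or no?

yes

Orange → 3 (first significant figure)
Red → 2 (second significant figure)
Brown → 1 (third significant figure)
Yellow → ×10^4 multiplier
Brown → ±1% tolerance
321 × 10000 = 3210000 Ω
Allowed range: 3177900 Ω to 3242100 Ω.
3210000 ohms lies inside that range.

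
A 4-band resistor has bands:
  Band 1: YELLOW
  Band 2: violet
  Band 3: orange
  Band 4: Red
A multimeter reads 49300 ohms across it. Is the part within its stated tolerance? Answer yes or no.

Yellow → 4 (first significant figure)
Violet → 7 (second significant figure)
Orange → ×10^3 multiplier
Red → ±2% tolerance
47 × 1000 = 47000 Ω
Allowed range: 46060 Ω to 47940 Ω.
49300 ohms lies outside that range.

no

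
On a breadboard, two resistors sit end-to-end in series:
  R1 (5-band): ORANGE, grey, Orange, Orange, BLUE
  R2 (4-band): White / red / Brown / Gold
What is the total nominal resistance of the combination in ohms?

R1: orange, grey, orange → 383; orange ×10^3 → 383000 Ω.
R2: white, red → 92; brown ×10 → 920 Ω.
Series: 383000 + 920 = 383920 Ω.

383920 Ω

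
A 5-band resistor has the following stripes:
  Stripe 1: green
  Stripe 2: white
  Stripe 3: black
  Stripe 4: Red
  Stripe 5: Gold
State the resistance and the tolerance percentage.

59000 Ω ±5%

Green → 5 (first significant figure)
White → 9 (second significant figure)
Black → 0 (third significant figure)
Red → ×10^2 multiplier
Gold → ±5% tolerance
590 × 100 = 59000 Ω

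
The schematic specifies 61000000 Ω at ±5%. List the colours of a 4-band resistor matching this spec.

61000000 Ω = 61 × 10^6.
6 → blue
1 → brown
Multiplier 10^6 → blue.
±5% tolerance → gold.

blue, brown, blue, gold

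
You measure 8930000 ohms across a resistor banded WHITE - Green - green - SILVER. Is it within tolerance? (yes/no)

yes

White → 9 (first significant figure)
Green → 5 (second significant figure)
Green → ×10^5 multiplier
Silver → ±10% tolerance
95 × 100000 = 9500000 Ω
Allowed range: 8550000 Ω to 10450000 Ω.
8930000 ohms lies inside that range.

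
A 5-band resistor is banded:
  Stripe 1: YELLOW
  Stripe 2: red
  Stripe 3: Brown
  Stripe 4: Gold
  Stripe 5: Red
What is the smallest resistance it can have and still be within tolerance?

41.258 Ω

Yellow → 4 (first significant figure)
Red → 2 (second significant figure)
Brown → 1 (third significant figure)
Gold → ×0.1 multiplier
Red → ±2% tolerance
421 × 0.1 = 42.1 Ω
Smallest = 42.1 × (1 − 2/100) = 41.258 Ω.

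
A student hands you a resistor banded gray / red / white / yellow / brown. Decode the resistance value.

8290000 Ω

Grey → 8 (first significant figure)
Red → 2 (second significant figure)
White → 9 (third significant figure)
Yellow → ×10^4 multiplier
829 × 10000 = 8290000 Ω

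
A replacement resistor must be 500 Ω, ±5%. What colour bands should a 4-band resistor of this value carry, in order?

green, black, brown, gold

500 Ω = 50 × 10^1.
5 → green
0 → black
Multiplier 10^1 → brown.
±5% tolerance → gold.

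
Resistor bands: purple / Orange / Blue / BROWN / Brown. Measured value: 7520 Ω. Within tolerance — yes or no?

no

Violet → 7 (first significant figure)
Orange → 3 (second significant figure)
Blue → 6 (third significant figure)
Brown → ×10 multiplier
Brown → ±1% tolerance
736 × 10 = 7360 Ω
Allowed range: 7286.4 Ω to 7433.6 Ω.
7520 Ω lies outside that range.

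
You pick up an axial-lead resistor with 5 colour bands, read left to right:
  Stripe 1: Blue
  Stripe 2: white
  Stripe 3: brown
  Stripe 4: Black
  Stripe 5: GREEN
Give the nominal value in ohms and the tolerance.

691 Ω ±0.5%

Blue → 6 (first significant figure)
White → 9 (second significant figure)
Brown → 1 (third significant figure)
Black → ×1 multiplier
Green → ±0.5% tolerance
691 × 1 = 691 Ω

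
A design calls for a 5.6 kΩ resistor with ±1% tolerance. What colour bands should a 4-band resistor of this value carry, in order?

green, blue, red, brown

5600 Ω = 56 × 10^2.
5 → green
6 → blue
Multiplier 10^2 → red.
±1% tolerance → brown.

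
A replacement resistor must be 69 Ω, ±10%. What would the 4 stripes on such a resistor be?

blue, white, black, silver

69 Ω = 69 × 10^0.
6 → blue
9 → white
Multiplier 10^0 → black.
±10% tolerance → silver.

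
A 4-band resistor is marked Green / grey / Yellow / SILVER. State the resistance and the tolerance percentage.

Green → 5 (first significant figure)
Grey → 8 (second significant figure)
Yellow → ×10^4 multiplier
Silver → ±10% tolerance
58 × 10000 = 580000 Ω

580000 Ω ±10%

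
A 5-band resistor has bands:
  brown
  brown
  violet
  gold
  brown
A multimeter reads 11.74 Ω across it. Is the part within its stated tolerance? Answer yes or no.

Brown → 1 (first significant figure)
Brown → 1 (second significant figure)
Violet → 7 (third significant figure)
Gold → ×0.1 multiplier
Brown → ±1% tolerance
117 × 0.1 = 11.7 Ω
Allowed range: 11.583 Ω to 11.817 Ω.
11.74 Ω lies inside that range.

yes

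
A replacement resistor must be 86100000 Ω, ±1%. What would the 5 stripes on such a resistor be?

86100000 Ω = 861 × 10^5.
8 → grey
6 → blue
1 → brown
Multiplier 10^5 → green.
±1% tolerance → brown.

grey, blue, brown, green, brown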